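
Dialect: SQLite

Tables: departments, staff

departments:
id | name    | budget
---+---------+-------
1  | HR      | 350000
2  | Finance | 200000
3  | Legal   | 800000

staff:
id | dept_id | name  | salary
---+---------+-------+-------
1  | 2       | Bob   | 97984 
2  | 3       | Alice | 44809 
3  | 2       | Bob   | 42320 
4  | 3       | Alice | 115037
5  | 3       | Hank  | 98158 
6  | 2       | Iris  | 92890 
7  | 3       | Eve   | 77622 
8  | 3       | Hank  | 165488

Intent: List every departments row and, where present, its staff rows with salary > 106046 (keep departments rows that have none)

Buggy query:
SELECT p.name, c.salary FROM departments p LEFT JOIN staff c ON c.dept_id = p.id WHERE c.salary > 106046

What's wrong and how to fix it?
Bug: A WHERE condition on the right-hand table after LEFT JOIN drops unmatched parents

Fix: Move the right-table condition into the ON clause so unmatched parents are kept

Corrected query:
SELECT p.name, c.salary FROM departments p LEFT JOIN staff c ON c.dept_id = p.id AND c.salary > 106046

Result:
name    | salary
--------+-------
HR      | NULL  
Finance | NULL  
Legal   | 115037
Legal   | 165488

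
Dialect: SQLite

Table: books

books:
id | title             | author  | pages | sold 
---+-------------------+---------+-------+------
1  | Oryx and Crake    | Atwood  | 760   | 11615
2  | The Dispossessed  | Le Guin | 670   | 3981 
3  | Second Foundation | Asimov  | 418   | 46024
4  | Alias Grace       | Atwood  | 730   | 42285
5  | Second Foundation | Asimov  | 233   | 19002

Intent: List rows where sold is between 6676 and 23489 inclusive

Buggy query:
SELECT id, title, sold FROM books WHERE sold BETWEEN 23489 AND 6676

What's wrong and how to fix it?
Bug: The bounds are reversed; BETWEEN a AND b requires a <= b to match anything

Fix: Write BETWEEN 6676 AND 23489

Corrected query:
SELECT id, title, sold FROM books WHERE sold BETWEEN 6676 AND 23489

Result:
id | title             | sold 
---+-------------------+------
1  | Oryx and Crake    | 11615
5  | Second Foundation | 19002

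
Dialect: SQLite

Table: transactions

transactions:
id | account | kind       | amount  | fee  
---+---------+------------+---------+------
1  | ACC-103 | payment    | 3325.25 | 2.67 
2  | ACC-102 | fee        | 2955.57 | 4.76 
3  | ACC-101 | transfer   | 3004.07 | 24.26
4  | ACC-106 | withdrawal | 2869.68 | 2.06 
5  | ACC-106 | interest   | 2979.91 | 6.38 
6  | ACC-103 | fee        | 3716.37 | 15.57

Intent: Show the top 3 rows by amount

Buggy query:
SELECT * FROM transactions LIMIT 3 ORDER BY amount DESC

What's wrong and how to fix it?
Bug: LIMIT must come after ORDER BY

Fix: Swap the clauses: ORDER BY first, then LIMIT

Corrected query:
SELECT * FROM transactions ORDER BY amount DESC LIMIT 3

Result:
id | account | kind     | amount  | fee  
---+---------+----------+---------+------
6  | ACC-103 | fee      | 3716.37 | 15.57
1  | ACC-103 | payment  | 3325.25 | 2.67 
3  | ACC-101 | transfer | 3004.07 | 24.26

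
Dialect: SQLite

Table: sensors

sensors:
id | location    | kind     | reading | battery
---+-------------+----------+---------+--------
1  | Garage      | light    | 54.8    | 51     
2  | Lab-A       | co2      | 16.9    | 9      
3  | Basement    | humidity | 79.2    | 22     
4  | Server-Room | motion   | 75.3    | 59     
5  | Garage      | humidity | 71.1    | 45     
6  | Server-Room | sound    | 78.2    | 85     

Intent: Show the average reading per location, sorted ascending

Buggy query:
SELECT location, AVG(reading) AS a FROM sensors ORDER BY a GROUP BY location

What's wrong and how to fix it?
Bug: ORDER BY appears before GROUP BY; SQL clause order requires GROUP BY first

Fix: Reorder: SELECT … FROM … GROUP BY … ORDER BY …

Corrected query:
SELECT location, AVG(reading) AS a FROM sensors GROUP BY location ORDER BY a

Result:
location    | a    
------------+------
Lab-A       | 16.9 
Garage      | 62.95
Server-Room | 76.75
Basement    | 79.2 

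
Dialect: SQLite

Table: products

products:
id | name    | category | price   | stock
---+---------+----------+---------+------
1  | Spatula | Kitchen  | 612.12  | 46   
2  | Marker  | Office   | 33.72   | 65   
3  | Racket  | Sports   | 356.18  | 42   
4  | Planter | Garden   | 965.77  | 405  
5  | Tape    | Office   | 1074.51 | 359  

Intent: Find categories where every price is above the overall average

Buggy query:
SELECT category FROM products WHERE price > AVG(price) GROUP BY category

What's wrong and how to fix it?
Bug: WHERE evaluates per row before aggregation, so AVG() is unavailable

Fix: Compute the overall average in a scalar subquery and compare each group's MIN against it in HAVING

Corrected query:
SELECT category FROM products GROUP BY category HAVING MIN(price) > (SELECT AVG(price) FROM products)

Result:
category
--------
Garden  
Kitchen 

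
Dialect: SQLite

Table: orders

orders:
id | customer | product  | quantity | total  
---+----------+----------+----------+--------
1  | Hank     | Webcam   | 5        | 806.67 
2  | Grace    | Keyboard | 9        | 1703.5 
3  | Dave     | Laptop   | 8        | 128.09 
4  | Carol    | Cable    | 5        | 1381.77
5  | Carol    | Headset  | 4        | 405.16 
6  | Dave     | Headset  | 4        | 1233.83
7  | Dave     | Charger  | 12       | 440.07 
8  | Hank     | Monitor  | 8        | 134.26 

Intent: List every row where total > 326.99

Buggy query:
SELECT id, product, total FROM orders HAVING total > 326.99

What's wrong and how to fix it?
Bug: HAVING filters the output of aggregation, but this query has no GROUP BY and no aggregate functions, so SQLite rejects it (HAVING clause on a non-aggregate query); the condition here is per row

Fix: Use WHERE for row-level filtering

Corrected query:
SELECT id, product, total FROM orders WHERE total > 326.99

Result:
id | product  | total  
---+----------+--------
1  | Webcam   | 806.67 
2  | Keyboard | 1703.5 
4  | Cable    | 1381.77
5  | Headset  | 405.16 
6  | Headset  | 1233.83
7  | Charger  | 440.07 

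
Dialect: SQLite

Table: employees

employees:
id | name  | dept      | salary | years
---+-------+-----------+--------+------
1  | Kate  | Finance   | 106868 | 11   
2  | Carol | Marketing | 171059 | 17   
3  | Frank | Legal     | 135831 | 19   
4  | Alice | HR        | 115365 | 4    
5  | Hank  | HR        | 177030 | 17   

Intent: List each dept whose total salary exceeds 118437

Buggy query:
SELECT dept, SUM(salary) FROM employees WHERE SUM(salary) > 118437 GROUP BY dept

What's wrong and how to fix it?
Bug: SUM(salary) is an aggregate, but WHERE filters rows before aggregation

Fix: Move the aggregate condition to a HAVING clause

Corrected query:
SELECT dept, SUM(salary) FROM employees GROUP BY dept HAVING SUM(salary) > 118437

Result:
dept      | SUM(salary)
----------+------------
HR        | 292395     
Legal     | 135831     
Marketing | 171059     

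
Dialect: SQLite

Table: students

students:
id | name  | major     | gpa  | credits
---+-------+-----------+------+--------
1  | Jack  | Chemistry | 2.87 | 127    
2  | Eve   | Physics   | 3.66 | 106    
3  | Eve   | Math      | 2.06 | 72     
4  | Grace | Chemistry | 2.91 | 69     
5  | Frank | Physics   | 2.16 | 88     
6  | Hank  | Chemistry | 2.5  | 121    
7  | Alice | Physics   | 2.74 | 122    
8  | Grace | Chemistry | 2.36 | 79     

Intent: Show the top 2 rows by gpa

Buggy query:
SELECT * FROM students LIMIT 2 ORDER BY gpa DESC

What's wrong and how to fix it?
Bug: LIMIT must come after ORDER BY

Fix: Swap the clauses: ORDER BY first, then LIMIT

Corrected query:
SELECT * FROM students ORDER BY gpa DESC LIMIT 2

Result:
id | name  | major     | gpa  | credits
---+-------+-----------+------+--------
2  | Eve   | Physics   | 3.66 | 106    
4  | Grace | Chemistry | 2.91 | 69     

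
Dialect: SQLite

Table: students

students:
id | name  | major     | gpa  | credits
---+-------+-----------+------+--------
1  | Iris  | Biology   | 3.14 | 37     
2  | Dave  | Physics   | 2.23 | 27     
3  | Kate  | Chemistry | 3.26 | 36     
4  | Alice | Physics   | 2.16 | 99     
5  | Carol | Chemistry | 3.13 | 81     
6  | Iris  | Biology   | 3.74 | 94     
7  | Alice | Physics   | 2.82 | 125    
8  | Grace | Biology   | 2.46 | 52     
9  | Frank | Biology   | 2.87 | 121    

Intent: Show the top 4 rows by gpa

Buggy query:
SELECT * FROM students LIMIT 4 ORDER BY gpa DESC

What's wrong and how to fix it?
Bug: LIMIT must come after ORDER BY

Fix: Swap the clauses: ORDER BY first, then LIMIT

Corrected query:
SELECT * FROM students ORDER BY gpa DESC LIMIT 4

Result:
id | name  | major     | gpa  | credits
---+-------+-----------+------+--------
6  | Iris  | Biology   | 3.74 | 94     
3  | Kate  | Chemistry | 3.26 | 36     
1  | Iris  | Biology   | 3.14 | 37     
5  | Carol | Chemistry | 3.13 | 81     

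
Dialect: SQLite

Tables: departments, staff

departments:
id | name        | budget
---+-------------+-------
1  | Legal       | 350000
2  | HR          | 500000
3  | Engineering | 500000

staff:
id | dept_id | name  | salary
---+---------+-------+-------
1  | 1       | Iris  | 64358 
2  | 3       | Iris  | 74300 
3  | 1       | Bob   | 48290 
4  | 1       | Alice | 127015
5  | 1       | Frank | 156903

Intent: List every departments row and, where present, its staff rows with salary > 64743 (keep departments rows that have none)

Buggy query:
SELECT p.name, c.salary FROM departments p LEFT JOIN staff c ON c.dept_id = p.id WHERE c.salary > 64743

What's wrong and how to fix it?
Bug: Filtering c.salary in WHERE discards the NULL rows produced by LEFT JOIN, turning it into an inner join

Fix: Move the right-table condition into the ON clause so unmatched parents are kept

Corrected query:
SELECT p.name, c.salary FROM departments p LEFT JOIN staff c ON c.dept_id = p.id AND c.salary > 64743

Result:
name        | salary
------------+-------
Legal       | 127015
Legal       | 156903
HR          | NULL  
Engineering | 74300 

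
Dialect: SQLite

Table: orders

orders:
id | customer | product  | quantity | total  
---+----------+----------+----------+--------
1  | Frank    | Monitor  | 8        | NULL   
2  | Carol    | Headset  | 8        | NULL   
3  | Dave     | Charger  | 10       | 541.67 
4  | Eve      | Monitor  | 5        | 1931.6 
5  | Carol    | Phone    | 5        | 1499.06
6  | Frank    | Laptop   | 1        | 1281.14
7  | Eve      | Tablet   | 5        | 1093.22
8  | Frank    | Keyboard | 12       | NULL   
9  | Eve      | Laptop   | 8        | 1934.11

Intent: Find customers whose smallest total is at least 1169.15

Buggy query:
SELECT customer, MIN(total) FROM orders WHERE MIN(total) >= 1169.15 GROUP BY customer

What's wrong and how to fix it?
Bug: Aggregates like MIN are computed per group after WHERE runs

Fix: Use HAVING for the per-group MIN condition

Corrected query:
SELECT customer, MIN(total) FROM orders GROUP BY customer HAVING MIN(total) >= 1169.15

Result:
customer | MIN(total)
---------+-----------
Carol    | 1499.06   
Frank    | 1281.14   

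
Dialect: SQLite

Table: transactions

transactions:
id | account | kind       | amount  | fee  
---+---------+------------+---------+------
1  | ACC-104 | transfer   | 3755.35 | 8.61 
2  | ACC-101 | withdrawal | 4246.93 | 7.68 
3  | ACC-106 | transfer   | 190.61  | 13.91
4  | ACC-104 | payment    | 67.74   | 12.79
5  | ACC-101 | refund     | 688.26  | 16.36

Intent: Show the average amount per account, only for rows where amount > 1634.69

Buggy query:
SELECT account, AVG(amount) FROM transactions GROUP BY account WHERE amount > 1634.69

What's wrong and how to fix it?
Bug: Row-level WHERE must come before GROUP BY in the clause order

Fix: Move the WHERE clause before GROUP BY

Corrected query:
SELECT account, AVG(amount) FROM transactions WHERE amount > 1634.69 GROUP BY account

Result:
account | AVG(amount)
--------+------------
ACC-101 | 4246.93    
ACC-104 | 3755.35    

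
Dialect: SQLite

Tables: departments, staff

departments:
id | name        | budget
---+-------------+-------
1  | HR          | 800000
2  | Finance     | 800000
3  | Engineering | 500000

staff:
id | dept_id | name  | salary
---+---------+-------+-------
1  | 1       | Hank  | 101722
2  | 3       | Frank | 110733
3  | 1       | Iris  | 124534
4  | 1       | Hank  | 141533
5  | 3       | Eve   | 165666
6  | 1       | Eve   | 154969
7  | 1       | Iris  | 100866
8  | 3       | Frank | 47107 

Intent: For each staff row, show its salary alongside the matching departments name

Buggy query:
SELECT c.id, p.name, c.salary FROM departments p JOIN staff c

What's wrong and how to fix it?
Bug: JOIN with no ON clause produces a cartesian product; every staff row pairs with every departments row

Fix: Specify the join condition linking the foreign key to the parent id

Corrected query:
SELECT c.id, p.name, c.salary FROM departments p JOIN staff c ON c.dept_id = p.id

Result:
id | name        | salary
---+-------------+-------
1  | HR          | 101722
2  | Engineering | 110733
3  | HR          | 124534
4  | HR          | 141533
5  | Engineering | 165666
6  | HR          | 154969
7  | HR          | 100866
8  | Engineering | 47107 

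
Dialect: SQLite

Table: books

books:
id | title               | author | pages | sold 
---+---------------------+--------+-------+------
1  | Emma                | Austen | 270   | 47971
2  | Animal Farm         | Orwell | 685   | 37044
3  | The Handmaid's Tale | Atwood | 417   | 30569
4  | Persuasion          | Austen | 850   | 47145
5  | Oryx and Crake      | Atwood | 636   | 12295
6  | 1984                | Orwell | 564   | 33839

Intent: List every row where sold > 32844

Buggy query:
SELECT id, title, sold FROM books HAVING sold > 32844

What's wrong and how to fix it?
Bug: HAVING filters the output of aggregation, but this query has no GROUP BY and no aggregate functions, so SQLite rejects it (HAVING clause on a non-aggregate query); the condition here is per row

Fix: Replace HAVING with WHERE since the condition applies to individual rows

Corrected query:
SELECT id, title, sold FROM books WHERE sold > 32844

Result:
id | title       | sold 
---+-------------+------
1  | Emma        | 47971
2  | Animal Farm | 37044
4  | Persuasion  | 47145
6  | 1984        | 33839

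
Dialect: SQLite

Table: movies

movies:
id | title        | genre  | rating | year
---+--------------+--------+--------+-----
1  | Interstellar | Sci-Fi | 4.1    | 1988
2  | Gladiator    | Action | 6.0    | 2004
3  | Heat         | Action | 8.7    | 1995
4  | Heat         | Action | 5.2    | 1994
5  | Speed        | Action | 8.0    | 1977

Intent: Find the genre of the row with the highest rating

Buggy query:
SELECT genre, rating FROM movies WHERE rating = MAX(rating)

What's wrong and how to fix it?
Bug: WHERE is evaluated per row; an aggregate over the whole table isn't defined there

Fix: Wrap MAX in a scalar subquery so WHERE compares against a single value

Corrected query:
SELECT genre, rating FROM movies WHERE rating = (SELECT MAX(rating) FROM movies)

Result:
genre  | rating
-------+-------
Action | 8.7   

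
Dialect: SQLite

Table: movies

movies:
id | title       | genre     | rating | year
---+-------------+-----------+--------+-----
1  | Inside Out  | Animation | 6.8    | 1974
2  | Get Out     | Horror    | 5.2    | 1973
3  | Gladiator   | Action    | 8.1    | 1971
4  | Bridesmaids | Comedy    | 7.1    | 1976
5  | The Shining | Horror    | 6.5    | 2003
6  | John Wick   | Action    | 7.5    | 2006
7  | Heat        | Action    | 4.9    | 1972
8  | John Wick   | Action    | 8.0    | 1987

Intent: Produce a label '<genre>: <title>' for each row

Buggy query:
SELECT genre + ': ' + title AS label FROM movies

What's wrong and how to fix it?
Bug: SQLite uses || for string concatenation; + coerces text to numbers (yielding 0)

Fix: Replace + with || to concatenate text

Corrected query:
SELECT genre || ': ' || title AS label FROM movies

Result:
label                
---------------------
Animation: Inside Out
Horror: Get Out      
Action: Gladiator    
Comedy: Bridesmaids  
Horror: The Shining  
Action: John Wick    
Action: Heat         
Action: John Wick    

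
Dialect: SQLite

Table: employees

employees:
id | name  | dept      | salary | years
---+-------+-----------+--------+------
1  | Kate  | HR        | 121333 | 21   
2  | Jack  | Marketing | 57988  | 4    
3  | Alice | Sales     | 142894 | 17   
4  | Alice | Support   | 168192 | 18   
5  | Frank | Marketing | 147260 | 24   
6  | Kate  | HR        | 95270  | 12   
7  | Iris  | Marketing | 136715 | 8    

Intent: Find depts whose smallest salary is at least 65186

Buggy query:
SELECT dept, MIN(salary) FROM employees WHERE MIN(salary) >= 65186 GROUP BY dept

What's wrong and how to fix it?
Bug: MIN() in WHERE is a misuse of aggregate

Fix: Use HAVING for the per-group MIN condition

Corrected query:
SELECT dept, MIN(salary) FROM employees GROUP BY dept HAVING MIN(salary) >= 65186

Result:
dept    | MIN(salary)
--------+------------
HR      | 95270      
Sales   | 142894     
Support | 168192     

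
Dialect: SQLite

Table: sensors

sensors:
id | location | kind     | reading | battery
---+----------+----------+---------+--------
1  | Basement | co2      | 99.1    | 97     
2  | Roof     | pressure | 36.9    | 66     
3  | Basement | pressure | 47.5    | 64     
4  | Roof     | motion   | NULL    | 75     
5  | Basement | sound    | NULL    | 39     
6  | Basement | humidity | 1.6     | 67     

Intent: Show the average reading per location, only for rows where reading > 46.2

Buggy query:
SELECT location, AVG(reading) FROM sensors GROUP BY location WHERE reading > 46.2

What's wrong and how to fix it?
Bug: Row-level WHERE must come before GROUP BY in the clause order

Fix: Place WHERE between FROM and GROUP BY

Corrected query:
SELECT location, AVG(reading) FROM sensors WHERE reading > 46.2 GROUP BY location

Result:
location | AVG(reading)
---------+-------------
Basement | 73.3        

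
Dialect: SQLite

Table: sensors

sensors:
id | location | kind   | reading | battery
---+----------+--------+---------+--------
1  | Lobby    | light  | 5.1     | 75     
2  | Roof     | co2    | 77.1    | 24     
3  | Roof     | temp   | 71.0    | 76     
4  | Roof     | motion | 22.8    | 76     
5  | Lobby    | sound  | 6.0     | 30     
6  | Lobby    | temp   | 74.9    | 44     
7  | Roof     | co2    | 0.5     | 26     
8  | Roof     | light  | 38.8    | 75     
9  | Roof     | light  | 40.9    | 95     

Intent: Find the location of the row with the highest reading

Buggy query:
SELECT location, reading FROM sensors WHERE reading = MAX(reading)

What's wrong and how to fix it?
Bug: WHERE is evaluated per row; an aggregate over the whole table isn't defined there

Fix: Wrap MAX in a scalar subquery so WHERE compares against a single value

Corrected query:
SELECT location, reading FROM sensors WHERE reading = (SELECT MAX(reading) FROM sensors)

Result:
location | reading
---------+--------
Roof     | 77.1   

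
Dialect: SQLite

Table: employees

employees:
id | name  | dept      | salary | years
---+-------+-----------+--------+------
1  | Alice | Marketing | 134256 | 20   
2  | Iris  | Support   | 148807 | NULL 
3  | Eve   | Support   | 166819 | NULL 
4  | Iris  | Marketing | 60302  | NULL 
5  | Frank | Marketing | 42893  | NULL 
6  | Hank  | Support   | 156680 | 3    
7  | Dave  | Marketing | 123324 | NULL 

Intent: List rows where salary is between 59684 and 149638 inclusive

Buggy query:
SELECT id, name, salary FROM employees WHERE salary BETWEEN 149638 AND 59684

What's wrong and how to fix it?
Bug: BETWEEN expects the lower bound first; with 149638 AND 59684 the range is empty

Fix: Swap the bounds so the smaller value comes first

Corrected query:
SELECT id, name, salary FROM employees WHERE salary BETWEEN 59684 AND 149638

Result:
id | name  | salary
---+-------+-------
1  | Alice | 134256
2  | Iris  | 148807
4  | Iris  | 60302 
7  | Dave  | 123324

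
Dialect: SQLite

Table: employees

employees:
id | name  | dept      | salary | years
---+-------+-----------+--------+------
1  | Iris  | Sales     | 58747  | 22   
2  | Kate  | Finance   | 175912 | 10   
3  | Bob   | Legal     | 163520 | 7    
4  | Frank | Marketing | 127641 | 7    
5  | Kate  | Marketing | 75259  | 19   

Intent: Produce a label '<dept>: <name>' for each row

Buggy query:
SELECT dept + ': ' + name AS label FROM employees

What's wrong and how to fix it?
Bug: SQLite uses || for string concatenation; + coerces text to numbers (yielding 0)

Fix: Replace + with || to concatenate text

Corrected query:
SELECT dept || ': ' || name AS label FROM employees

Result:
label           
----------------
Sales: Iris     
Finance: Kate   
Legal: Bob      
Marketing: Frank
Marketing: Kate 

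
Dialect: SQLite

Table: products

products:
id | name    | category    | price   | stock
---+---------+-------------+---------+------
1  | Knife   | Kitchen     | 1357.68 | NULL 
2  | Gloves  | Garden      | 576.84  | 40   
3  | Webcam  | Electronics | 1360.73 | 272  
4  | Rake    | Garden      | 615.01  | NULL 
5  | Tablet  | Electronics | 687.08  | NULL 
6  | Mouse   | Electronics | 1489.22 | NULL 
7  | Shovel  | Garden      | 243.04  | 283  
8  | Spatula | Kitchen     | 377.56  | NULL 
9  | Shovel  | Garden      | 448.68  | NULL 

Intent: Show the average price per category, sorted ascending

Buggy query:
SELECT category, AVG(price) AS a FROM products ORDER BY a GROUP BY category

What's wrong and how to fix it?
Bug: GROUP BY must precede ORDER BY

Fix: Move ORDER BY to the end, after GROUP BY

Corrected query:
SELECT category, AVG(price) AS a FROM products GROUP BY category ORDER BY a

Result:
category    | a       
------------+---------
Garden      | 470.8925
Kitchen     | 867.62  
Electronics | 1179.01 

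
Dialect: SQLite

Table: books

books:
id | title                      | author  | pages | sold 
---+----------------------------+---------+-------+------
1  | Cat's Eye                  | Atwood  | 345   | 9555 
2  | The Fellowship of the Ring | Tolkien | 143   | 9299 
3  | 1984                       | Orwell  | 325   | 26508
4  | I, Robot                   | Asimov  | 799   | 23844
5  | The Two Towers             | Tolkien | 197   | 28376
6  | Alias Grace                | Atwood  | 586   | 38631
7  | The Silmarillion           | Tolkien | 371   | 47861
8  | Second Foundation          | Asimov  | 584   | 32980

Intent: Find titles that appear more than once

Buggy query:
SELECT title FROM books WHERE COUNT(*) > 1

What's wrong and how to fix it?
Bug: COUNT(*) is an aggregate and cannot be used in WHERE

Fix: Group first, then use HAVING for the count condition

Corrected query:
SELECT title FROM books GROUP BY title HAVING COUNT(*) > 1

Result:
(no rows)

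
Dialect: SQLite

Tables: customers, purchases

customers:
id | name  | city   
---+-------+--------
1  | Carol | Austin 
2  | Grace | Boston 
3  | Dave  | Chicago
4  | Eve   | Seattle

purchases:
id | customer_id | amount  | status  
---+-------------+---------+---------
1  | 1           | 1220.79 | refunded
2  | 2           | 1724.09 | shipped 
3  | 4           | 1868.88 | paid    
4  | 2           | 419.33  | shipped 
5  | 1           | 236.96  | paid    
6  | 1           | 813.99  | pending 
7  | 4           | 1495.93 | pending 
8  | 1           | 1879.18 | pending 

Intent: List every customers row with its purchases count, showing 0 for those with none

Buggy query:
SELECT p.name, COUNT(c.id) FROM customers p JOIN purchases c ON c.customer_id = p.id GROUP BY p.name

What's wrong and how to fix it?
Bug: An inner join excludes parents with zero children

Fix: Switch to LEFT JOIN to retain unmatched parent rows

Corrected query:
SELECT p.name, COUNT(c.id) FROM customers p LEFT JOIN purchases c ON c.customer_id = p.id GROUP BY p.name

Result:
name  | COUNT(c.id)
------+------------
Carol | 4          
Dave  | 0          
Eve   | 2          
Grace | 2          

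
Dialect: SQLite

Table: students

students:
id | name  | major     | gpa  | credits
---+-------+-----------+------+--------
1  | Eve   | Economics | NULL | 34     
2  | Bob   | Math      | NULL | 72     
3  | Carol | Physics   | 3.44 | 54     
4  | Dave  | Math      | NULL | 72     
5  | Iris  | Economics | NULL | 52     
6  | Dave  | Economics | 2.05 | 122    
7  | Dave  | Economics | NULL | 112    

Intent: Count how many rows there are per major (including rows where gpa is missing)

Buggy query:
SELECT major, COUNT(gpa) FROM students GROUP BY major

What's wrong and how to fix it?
Bug: COUNT(column) counts non-NULL values only; rows with NULL gpa aren't counted

Fix: Use COUNT(*) to count all rows regardless of NULL

Corrected query:
SELECT major, COUNT(*) FROM students GROUP BY major

Result:
major     | COUNT(*)
----------+---------
Economics | 4       
Math      | 2       
Physics   | 1       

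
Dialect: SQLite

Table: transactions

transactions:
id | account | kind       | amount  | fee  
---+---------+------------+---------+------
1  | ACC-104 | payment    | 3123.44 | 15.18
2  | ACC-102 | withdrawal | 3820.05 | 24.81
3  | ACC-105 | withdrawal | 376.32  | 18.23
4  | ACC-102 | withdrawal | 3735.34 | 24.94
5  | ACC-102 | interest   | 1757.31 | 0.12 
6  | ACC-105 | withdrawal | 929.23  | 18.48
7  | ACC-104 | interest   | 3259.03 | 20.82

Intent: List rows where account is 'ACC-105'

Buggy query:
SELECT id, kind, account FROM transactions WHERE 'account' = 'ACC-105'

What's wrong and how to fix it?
Bug: 'account' in single quotes is a string literal, not the column; the comparison is literal-vs-literal and never true

Fix: Reference the column as account without single quotes

Corrected query:
SELECT id, kind, account FROM transactions WHERE account = 'ACC-105'

Result:
id | kind       | account
---+------------+--------
3  | withdrawal | ACC-105
6  | withdrawal | ACC-105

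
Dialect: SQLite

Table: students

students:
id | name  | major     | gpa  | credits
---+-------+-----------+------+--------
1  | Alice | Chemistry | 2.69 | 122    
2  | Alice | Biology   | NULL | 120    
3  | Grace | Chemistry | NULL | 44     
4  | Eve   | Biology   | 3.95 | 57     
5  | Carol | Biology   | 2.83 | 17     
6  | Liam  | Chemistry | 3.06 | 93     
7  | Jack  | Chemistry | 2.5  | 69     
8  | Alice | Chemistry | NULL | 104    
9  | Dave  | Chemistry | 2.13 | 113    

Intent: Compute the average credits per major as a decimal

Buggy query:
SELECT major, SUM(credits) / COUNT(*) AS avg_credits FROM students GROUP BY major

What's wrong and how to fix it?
Bug: Both operands are integers, so '/' performs integer division and truncates

Fix: Multiply by 1.0 (or CAST to REAL) to force floating-point division

Corrected query:
SELECT major, SUM(credits) * 1.0 / COUNT(*) AS avg_credits FROM students GROUP BY major

Result:
major     | avg_credits
----------+------------
Biology   | 64.666667  
Chemistry | 90.833333  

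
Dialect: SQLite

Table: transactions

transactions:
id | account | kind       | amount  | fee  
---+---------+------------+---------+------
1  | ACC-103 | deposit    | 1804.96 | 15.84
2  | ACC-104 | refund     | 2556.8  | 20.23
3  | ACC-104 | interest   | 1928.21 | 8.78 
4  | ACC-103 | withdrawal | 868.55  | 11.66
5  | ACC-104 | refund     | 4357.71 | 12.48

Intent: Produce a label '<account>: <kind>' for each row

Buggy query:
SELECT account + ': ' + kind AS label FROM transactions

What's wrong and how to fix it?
Bug: '+' is numeric addition; on text columns SQLite converts them to 0 instead of concatenating

Fix: Replace + with || to concatenate text

Corrected query:
SELECT account || ': ' || kind AS label FROM transactions

Result:
label              
-------------------
ACC-103: deposit   
ACC-104: refund    
ACC-104: interest  
ACC-103: withdrawal
ACC-104: refund    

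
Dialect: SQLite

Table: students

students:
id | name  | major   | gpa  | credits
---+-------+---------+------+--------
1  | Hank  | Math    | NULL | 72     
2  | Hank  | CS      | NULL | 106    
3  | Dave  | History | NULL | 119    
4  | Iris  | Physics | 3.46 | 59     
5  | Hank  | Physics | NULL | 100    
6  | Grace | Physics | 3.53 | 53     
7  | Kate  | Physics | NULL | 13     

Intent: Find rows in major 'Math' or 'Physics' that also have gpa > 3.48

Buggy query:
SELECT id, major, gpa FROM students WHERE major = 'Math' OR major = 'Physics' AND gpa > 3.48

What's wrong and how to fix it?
Bug: Without parentheses, AND is evaluated before OR, so the gpa filter only applies to the 'Physics' branch

Fix: Group the OR with parentheses (or use IN), then AND the threshold

Corrected query:
SELECT id, major, gpa FROM students WHERE (major = 'Math' OR major = 'Physics') AND gpa > 3.48

Result:
id | major   | gpa 
---+---------+-----
6  | Physics | 3.53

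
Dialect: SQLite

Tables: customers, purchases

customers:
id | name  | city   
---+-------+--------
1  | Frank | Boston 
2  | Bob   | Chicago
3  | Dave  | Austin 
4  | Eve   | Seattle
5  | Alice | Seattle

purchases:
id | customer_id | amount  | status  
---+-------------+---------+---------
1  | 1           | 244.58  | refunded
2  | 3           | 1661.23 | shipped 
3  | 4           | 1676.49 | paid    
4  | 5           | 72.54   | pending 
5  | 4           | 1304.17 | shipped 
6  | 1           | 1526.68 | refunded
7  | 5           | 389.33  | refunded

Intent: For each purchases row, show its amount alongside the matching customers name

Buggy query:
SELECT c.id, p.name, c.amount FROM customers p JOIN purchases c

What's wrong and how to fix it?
Bug: Missing join condition: each purchases row is matched to all customers rows instead of just its own

Fix: Add ON c.customer_id = p.id to the JOIN

Corrected query:
SELECT c.id, p.name, c.amount FROM customers p JOIN purchases c ON c.customer_id = p.id

Result:
id | name  | amount 
---+-------+--------
1  | Frank | 244.58 
2  | Dave  | 1661.23
3  | Eve   | 1676.49
4  | Alice | 72.54  
5  | Eve   | 1304.17
6  | Frank | 1526.68
7  | Alice | 389.33 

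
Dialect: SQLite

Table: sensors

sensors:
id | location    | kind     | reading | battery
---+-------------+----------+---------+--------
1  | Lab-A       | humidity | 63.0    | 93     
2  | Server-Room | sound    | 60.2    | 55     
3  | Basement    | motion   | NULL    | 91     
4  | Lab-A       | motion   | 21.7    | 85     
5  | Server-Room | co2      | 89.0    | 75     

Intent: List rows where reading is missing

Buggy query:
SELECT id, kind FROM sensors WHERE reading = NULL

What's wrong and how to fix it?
Bug: '= NULL' is always unknown in SQL three-valued logic, so no rows match

Fix: Replace '= NULL' with 'IS NULL'

Corrected query:
SELECT id, kind FROM sensors WHERE reading IS NULL

Result:
id | kind  
---+-------
3  | motion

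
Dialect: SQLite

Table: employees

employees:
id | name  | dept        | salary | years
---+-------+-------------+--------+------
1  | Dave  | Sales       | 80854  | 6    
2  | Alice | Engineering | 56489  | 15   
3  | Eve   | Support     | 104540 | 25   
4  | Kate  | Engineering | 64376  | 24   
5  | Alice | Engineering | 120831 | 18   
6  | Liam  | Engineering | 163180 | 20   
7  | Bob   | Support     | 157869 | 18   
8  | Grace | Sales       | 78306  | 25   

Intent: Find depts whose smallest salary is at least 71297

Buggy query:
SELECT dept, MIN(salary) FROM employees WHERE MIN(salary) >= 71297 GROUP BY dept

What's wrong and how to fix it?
Bug: Aggregates like MIN are computed per group after WHERE runs

Fix: Use HAVING for the per-group MIN condition

Corrected query:
SELECT dept, MIN(salary) FROM employees GROUP BY dept HAVING MIN(salary) >= 71297

Result:
dept    | MIN(salary)
--------+------------
Sales   | 78306      
Support | 104540     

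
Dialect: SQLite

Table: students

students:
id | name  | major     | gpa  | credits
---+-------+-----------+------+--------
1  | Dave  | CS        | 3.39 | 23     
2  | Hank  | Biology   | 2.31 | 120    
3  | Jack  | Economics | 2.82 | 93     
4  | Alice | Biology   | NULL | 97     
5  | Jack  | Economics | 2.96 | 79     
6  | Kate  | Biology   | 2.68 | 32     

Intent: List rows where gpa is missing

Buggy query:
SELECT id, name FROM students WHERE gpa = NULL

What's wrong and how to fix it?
Bug: Comparing to NULL with '=' never matches; NULL = NULL is unknown, not true

Fix: Replace '= NULL' with 'IS NULL'

Corrected query:
SELECT id, name FROM students WHERE gpa IS NULL

Result:
id | name 
---+------
4  | Alice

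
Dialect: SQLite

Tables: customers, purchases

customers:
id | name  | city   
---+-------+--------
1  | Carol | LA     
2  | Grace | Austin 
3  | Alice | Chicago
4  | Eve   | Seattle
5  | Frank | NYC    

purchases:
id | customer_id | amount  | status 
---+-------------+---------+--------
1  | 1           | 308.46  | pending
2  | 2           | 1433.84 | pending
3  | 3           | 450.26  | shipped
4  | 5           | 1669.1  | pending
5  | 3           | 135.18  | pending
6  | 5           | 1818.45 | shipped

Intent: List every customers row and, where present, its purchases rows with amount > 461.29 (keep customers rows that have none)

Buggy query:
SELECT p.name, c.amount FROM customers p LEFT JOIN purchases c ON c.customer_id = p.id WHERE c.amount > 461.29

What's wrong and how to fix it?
Bug: Filtering c.amount in WHERE discards the NULL rows produced by LEFT JOIN, turning it into an inner join

Fix: Move the right-table condition into the ON clause so unmatched parents are kept

Corrected query:
SELECT p.name, c.amount FROM customers p LEFT JOIN purchases c ON c.customer_id = p.id AND c.amount > 461.29

Result:
name  | amount 
------+--------
Carol | NULL   
Grace | 1433.84
Alice | NULL   
Eve   | NULL   
Frank | 1669.1 
Frank | 1818.45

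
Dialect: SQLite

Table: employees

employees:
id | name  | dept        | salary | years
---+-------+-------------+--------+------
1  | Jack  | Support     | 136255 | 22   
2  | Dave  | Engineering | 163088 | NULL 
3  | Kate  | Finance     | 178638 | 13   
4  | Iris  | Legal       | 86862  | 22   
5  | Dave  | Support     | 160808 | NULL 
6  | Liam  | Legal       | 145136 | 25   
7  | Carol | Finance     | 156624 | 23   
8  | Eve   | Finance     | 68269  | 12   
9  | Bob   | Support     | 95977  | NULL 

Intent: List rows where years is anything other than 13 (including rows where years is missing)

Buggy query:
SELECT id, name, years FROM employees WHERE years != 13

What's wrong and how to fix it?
Bug: 'years != 13' is unknown when years is NULL, so NULL rows are silently excluded

Fix: Add an explicit OR years IS NULL to include the missing-value rows

Corrected query:
SELECT id, name, years FROM employees WHERE years != 13 OR years IS NULL

Result:
id | name  | years
---+-------+------
1  | Jack  | 22   
2  | Dave  | NULL 
4  | Iris  | 22   
5  | Dave  | NULL 
6  | Liam  | 25   
7  | Carol | 23   
8  | Eve   | 12   
9  | Bob   | NULL 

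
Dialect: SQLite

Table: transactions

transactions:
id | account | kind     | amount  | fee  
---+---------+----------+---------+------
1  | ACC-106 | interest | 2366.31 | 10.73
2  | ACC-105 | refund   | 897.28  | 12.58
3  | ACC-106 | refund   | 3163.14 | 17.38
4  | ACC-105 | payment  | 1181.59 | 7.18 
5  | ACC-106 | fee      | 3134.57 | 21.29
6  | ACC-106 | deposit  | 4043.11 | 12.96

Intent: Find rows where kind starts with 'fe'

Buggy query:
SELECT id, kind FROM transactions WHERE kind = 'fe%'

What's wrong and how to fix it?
Bug: '=' compares the literal string including the % character; pattern matching needs LIKE

Fix: Use LIKE for wildcard pattern matching

Corrected query:
SELECT id, kind FROM transactions WHERE kind LIKE 'fe%'

Result:
id | kind
---+-----
5  | fee 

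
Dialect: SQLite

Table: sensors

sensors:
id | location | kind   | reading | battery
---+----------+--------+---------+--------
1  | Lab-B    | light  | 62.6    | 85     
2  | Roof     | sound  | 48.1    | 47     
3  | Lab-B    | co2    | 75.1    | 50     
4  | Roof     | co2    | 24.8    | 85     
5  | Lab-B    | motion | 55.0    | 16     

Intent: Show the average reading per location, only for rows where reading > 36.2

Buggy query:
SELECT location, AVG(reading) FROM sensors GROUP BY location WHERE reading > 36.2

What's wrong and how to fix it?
Bug: WHERE cannot follow GROUP BY

Fix: Place WHERE between FROM and GROUP BY

Corrected query:
SELECT location, AVG(reading) FROM sensors WHERE reading > 36.2 GROUP BY location

Result:
location | AVG(reading)
---------+-------------
Lab-B    | 64.233333   
Roof     | 48.1        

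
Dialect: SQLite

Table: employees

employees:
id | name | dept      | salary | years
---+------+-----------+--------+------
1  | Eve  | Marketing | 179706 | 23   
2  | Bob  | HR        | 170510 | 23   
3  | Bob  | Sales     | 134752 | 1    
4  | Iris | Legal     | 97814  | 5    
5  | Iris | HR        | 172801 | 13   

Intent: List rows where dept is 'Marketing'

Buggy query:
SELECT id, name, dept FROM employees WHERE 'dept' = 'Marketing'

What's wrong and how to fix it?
Bug: 'dept' in single quotes is a string literal, not the column; the comparison is literal-vs-literal and never true

Fix: Remove the quotes around the column name (or use double quotes for an identifier)

Corrected query:
SELECT id, name, dept FROM employees WHERE dept = 'Marketing'

Result:
id | name | dept     
---+------+----------
1  | Eve  | Marketing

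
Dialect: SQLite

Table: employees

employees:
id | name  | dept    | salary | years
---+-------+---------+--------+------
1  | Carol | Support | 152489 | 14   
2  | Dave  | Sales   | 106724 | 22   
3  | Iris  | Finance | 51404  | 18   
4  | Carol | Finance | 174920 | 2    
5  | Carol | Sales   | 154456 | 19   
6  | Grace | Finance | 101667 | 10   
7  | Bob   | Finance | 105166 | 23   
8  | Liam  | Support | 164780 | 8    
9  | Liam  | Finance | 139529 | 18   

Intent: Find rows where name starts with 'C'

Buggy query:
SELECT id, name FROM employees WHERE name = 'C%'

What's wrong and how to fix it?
Bug: '=' compares the literal string including the % character; pattern matching needs LIKE

Fix: Use LIKE for wildcard pattern matching

Corrected query:
SELECT id, name FROM employees WHERE name LIKE 'C%'

Result:
id | name 
---+------
1  | Carol
4  | Carol
5  | Carol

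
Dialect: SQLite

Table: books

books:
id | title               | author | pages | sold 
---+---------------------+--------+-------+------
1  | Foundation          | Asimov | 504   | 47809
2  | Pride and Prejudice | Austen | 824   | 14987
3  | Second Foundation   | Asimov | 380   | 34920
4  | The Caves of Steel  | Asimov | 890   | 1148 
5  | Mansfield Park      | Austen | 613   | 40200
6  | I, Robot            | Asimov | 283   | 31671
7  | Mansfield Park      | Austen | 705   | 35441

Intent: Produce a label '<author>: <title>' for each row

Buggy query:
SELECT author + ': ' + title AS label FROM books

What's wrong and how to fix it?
Bug: SQLite uses || for string concatenation; + coerces text to numbers (yielding 0)

Fix: Use the || operator for string concatenation

Corrected query:
SELECT author || ': ' || title AS label FROM books

Result:
label                      
---------------------------
Asimov: Foundation         
Austen: Pride and Prejudice
Asimov: Second Foundation  
Asimov: The Caves of Steel 
Austen: Mansfield Park     
Asimov: I, Robot           
Austen: Mansfield Park     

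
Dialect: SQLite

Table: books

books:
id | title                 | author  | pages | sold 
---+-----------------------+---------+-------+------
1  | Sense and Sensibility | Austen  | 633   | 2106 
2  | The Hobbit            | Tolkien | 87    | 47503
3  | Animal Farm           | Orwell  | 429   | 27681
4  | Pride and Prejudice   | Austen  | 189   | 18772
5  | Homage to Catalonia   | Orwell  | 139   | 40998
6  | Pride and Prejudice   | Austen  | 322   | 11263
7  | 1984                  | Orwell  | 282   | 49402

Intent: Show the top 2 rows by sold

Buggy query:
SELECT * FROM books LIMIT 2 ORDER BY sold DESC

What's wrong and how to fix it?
Bug: LIMIT must come after ORDER BY

Fix: Sort with ORDER BY, then apply LIMIT

Corrected query:
SELECT * FROM books ORDER BY sold DESC LIMIT 2

Result:
id | title      | author  | pages | sold 
---+------------+---------+-------+------
7  | 1984       | Orwell  | 282   | 49402
2  | The Hobbit | Tolkien | 87    | 47503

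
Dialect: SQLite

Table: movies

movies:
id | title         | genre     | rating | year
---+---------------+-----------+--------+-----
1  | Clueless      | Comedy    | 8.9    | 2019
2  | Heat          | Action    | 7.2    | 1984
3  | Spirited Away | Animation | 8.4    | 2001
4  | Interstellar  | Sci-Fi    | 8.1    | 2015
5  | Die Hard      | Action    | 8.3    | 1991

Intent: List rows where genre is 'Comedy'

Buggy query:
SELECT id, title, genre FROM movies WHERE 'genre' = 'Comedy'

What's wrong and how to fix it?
Bug: 'genre' in single quotes is a string literal, not the column; the comparison is literal-vs-literal and never true

Fix: Remove the quotes around the column name (or use double quotes for an identifier)

Corrected query:
SELECT id, title, genre FROM movies WHERE genre = 'Comedy'

Result:
id | title    | genre 
---+----------+-------
1  | Clueless | Comedy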